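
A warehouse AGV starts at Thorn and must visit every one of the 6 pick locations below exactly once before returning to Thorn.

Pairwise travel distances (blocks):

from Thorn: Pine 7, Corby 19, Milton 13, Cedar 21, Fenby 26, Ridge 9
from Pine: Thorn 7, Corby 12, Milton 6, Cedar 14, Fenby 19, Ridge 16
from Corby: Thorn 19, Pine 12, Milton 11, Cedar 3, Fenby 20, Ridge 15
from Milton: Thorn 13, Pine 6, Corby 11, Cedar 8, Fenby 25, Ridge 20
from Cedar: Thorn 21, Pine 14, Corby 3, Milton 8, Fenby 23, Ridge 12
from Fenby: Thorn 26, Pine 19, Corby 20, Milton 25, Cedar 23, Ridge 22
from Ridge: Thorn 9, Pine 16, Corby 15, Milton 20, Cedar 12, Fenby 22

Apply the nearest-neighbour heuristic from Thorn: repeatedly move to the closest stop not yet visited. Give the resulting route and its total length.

From Thorn: distances to unvisited — Pine=7, Ridge=9, Milton=13, Corby=19, Cedar=21, Fenby=26. Nearest is Pine (7).
From Pine: distances to unvisited — Milton=6, Corby=12, Cedar=14, Ridge=16, Fenby=19. Nearest is Milton (6).
From Milton: distances to unvisited — Cedar=8, Corby=11, Ridge=20, Fenby=25. Nearest is Cedar (8).
From Cedar: distances to unvisited — Corby=3, Ridge=12, Fenby=23. Nearest is Corby (3).
From Corby: distances to unvisited — Ridge=15, Fenby=20. Nearest is Ridge (15).
From Ridge: distances to unvisited — Fenby=22. Nearest is Fenby (22).
Return Fenby→Thorn: 26.
Total = 7 + 6 + 8 + 3 + 15 + 22 + 26 = 87.

Total distance 87 blocks via the nearest-neighbour route Thorn → Pine → Milton → Cedar → Corby → Ridge → Fenby → Thorn.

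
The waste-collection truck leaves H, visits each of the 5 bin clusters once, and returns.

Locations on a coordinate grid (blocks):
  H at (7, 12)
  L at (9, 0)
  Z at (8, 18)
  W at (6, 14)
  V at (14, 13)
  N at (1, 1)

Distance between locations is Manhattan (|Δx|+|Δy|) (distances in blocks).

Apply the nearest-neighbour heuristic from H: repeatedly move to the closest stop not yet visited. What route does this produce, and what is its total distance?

From H: distances to unvisited — W=3, Z=7, V=8, L=14, N=17. Nearest is W (3).
From W: distances to unvisited — Z=6, V=9, L=17, N=18. Nearest is Z (6).
From Z: distances to unvisited — V=11, L=19, N=24. Nearest is V (11).
From V: distances to unvisited — L=18, N=25. Nearest is L (18).
From L: distances to unvisited — N=9. Nearest is N (9).
Return N→H: 17.
Total = 3 + 6 + 11 + 18 + 9 + 17 = 64.

64 blocks along H → W → Z → V → L → N → H.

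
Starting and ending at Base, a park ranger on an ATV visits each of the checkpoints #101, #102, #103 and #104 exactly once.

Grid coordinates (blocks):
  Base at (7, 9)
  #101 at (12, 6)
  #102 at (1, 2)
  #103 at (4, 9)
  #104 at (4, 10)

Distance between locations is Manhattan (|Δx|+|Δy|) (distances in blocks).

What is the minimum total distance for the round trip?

With 4 stops there are 4!/2 = 12 distinct round trips (a route and its reverse cost the same).
Base-#101-#102-#103-#104-Base: 8+15+10+1+4 = 38
Base-#101-#102-#104-#103-Base: 8+15+11+1+3 = 38
Base-#101-#103-#102-#104-Base: 8+11+10+11+4 = 44
Base-#101-#103-#104-#102-Base: 8+11+1+11+13 = 44
Base-#101-#104-#102-#103-Base: 8+12+11+10+3 = 44
Base-#101-#104-#103-#102-Base: 8+12+1+10+13 = 44
Base-#102-#101-#103-#104-Base: 13+15+11+1+4 = 44
Base-#102-#101-#104-#103-Base: 13+15+12+1+3 = 44
Base-#102-#103-#101-#104-Base: 13+10+11+12+4 = 50
Base-#102-#104-#101-#103-Base: 13+11+12+11+3 = 50
Base-#103-#101-#102-#104-Base: 3+11+15+11+4 = 44
Base-#103-#102-#101-#104-Base: 3+10+15+12+4 = 44
The minimum is 38.
One optimal route: Base → #101 → #102 → #103 → #104 → Base (or its reverse).

Minimum total distance: 38 blocks.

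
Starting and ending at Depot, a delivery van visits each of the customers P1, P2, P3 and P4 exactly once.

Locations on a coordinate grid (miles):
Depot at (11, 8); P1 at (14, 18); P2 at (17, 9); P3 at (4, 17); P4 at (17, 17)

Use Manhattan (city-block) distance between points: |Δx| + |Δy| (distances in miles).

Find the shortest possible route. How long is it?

There are 12 distinct closed tours to check (reversals are equivalent).
Depot-P1-P2-P3-P4-Depot: 13+12+21+13+15 = 74
Depot-P1-P2-P4-P3-Depot: 13+12+8+13+16 = 62
Depot-P1-P3-P2-P4-Depot: 13+11+21+8+15 = 68
Depot-P1-P3-P4-P2-Depot: 13+11+13+8+7 = 52
Depot-P1-P4-P2-P3-Depot: 13+4+8+21+16 = 62
Depot-P1-P4-P3-P2-Depot: 13+4+13+21+7 = 58
Depot-P2-P1-P3-P4-Depot: 7+12+11+13+15 = 58
Depot-P2-P1-P4-P3-Depot: 7+12+4+13+16 = 52
Depot-P2-P3-P1-P4-Depot: 7+21+11+4+15 = 58
Depot-P2-P4-P1-P3-Depot: 7+8+4+11+16 = 46
Depot-P3-P1-P2-P4-Depot: 16+11+12+8+15 = 62
Depot-P3-P2-P1-P4-Depot: 16+21+12+4+15 = 68
The minimum is 46.
One optimal route: Depot → P2 → P4 → P1 → P3 → Depot (or its reverse).

46 miles — the shortest possible round trip.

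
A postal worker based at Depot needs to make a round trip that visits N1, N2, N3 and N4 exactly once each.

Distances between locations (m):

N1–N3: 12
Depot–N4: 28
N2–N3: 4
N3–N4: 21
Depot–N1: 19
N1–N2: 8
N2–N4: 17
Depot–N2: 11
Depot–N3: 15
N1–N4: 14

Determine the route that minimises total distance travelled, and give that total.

69 m — the shortest possible round trip.

There are 12 distinct closed tours to check (reversals are equivalent).
Depot - N1 - N2 - N3 - N4 - Depot: 19+8+4+21+28 = 80
Depot - N1 - N2 - N4 - N3 - Depot: 19+8+17+21+15 = 80
Depot - N1 - N3 - N2 - N4 - Depot: 19+12+4+17+28 = 80
Depot - N1 - N3 - N4 - N2 - Depot: 19+12+21+17+11 = 80
Depot - N1 - N4 - N2 - N3 - Depot: 19+14+17+4+15 = 69
Depot - N1 - N4 - N3 - N2 - Depot: 19+14+21+4+11 = 69
Depot - N2 - N1 - N3 - N4 - Depot: 11+8+12+21+28 = 80
Depot - N2 - N1 - N4 - N3 - Depot: 11+8+14+21+15 = 69
Depot - N2 - N3 - N1 - N4 - Depot: 11+4+12+14+28 = 69
Depot - N2 - N4 - N1 - N3 - Depot: 11+17+14+12+15 = 69
Depot - N3 - N1 - N2 - N4 - Depot: 15+12+8+17+28 = 80
Depot - N3 - N2 - N1 - N4 - Depot: 15+4+8+14+28 = 69
The minimum is 69.
One optimal route: Depot → N1 → N4 → N2 → N3 → Depot (or its reverse).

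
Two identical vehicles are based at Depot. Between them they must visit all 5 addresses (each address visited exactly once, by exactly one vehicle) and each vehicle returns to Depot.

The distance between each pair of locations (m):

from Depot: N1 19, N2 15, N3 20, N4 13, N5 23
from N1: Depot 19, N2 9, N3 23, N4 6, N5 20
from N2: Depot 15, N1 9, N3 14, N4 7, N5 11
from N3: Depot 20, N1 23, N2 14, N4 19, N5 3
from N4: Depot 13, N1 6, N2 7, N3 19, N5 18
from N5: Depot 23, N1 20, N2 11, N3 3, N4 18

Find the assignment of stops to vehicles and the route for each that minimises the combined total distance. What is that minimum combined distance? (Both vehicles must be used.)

There are 2^4 − 1 = 15 ways to divide the 5 stops into two non-empty groups. For each, the best each vehicle can do is its own shortest tour through its group:
  {N1} + {N2, N3, N4, N5}: 38 + 54 = 92
  {N2} + {N1, N3, N4, N5}: 30 + 62 = 92
  {N1, N2} + {N3, N4, N5}: 43 + 54 = 97
  {N3} + {N1, N2, N4, N5}: 40 + 62 = 102
  {N1, N3} + {N2, N4, N5}: 62 + 54 = 116
  {N2, N3} + {N1, N4, N5}: 49 + 62 = 111
  … (15 splits in total)
  {N1, N4} + {N2, N3, N5}: 38 + 49 = 87  ← best
Best: vehicle 1 Depot → N1 → N4 → Depot = 38; vehicle 2 Depot → N2 → N5 → N3 → Depot = 49; combined 87.

87 m — the smallest possible combined total.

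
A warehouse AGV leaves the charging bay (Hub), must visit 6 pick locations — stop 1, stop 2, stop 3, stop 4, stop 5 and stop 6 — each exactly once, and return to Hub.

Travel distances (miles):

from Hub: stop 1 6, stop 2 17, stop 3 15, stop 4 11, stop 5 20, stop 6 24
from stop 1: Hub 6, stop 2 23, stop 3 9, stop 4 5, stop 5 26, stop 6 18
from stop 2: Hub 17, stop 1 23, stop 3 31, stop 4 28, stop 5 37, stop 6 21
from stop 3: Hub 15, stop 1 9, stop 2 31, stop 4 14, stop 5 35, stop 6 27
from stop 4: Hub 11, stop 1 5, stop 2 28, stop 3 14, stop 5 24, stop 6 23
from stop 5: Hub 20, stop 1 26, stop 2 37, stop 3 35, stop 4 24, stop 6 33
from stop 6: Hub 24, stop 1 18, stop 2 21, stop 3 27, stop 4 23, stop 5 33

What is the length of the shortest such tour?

Hub - stop 1 - stop 2 - stop 3 - stop 4 - stop 5 - stop 6 - Hub: 6+23+31+14+24+33+24 = 155
Hub - stop 1 - stop 2 - stop 3 - stop 4 - stop 6 - stop 5 - Hub: 6+23+31+14+23+33+20 = 150
Hub - stop 1 - stop 2 - stop 3 - stop 5 - stop 4 - stop 6 - Hub: 6+23+31+35+24+23+24 = 166
Hub - stop 1 - stop 2 - stop 3 - stop 5 - stop 6 - stop 4 - Hub: 6+23+31+35+33+23+11 = 162
Hub - stop 1 - stop 2 - stop 3 - stop 6 - stop 4 - stop 5 - Hub: 6+23+31+27+23+24+20 = 154
Hub - stop 1 - stop 2 - stop 3 - stop 6 - stop 5 - stop 4 - Hub: 6+23+31+27+33+24+11 = 155
Hub - stop 1 - stop 2 - stop 4 - stop 3 - stop 5 - stop 6 - Hub: 6+23+28+14+35+33+24 = 163
Hub - stop 1 - stop 2 - stop 4 - stop 3 - stop 6 - stop 5 - Hub: 6+23+28+14+27+33+20 = 151
… (352 more)
Hub - stop 2 - stop 6 - stop 1 - stop 3 - stop 4 - stop 5 - Hub: 17+21+18+9+14+24+20 = 123  ← best
The minimum is 123.
One optimal route: Hub → stop 2 → stop 6 → stop 1 → stop 3 → stop 4 → stop 5 → Hub (or its reverse).

123 miles — the shortest possible round trip.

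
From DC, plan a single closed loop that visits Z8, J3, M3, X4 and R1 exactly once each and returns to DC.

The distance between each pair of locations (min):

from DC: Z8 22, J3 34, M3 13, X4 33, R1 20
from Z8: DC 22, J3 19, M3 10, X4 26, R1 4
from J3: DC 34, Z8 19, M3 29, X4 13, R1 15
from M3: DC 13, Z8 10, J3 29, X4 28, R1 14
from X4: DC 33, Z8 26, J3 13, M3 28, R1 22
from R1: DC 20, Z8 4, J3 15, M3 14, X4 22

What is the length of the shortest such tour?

88 min — the shortest possible round trip.

With 5 stops there are 5!/2 = 60 distinct round trips (a route and its reverse cost the same).
DC → Z8 → J3 → M3 → X4 → R1 → DC: 22+19+29+28+22+20 = 140
DC → Z8 → J3 → M3 → R1 → X4 → DC: 22+19+29+14+22+33 = 139
DC → Z8 → J3 → X4 → M3 → R1 → DC: 22+19+13+28+14+20 = 116
DC → Z8 → J3 → X4 → R1 → M3 → DC: 22+19+13+22+14+13 = 103
DC → Z8 → J3 → R1 → M3 → X4 → DC: 22+19+15+14+28+33 = 131
DC → Z8 → J3 → R1 → X4 → M3 → DC: 22+19+15+22+28+13 = 119
DC → Z8 → M3 → J3 → X4 → R1 → DC: 22+10+29+13+22+20 = 116
DC → Z8 → M3 → J3 → R1 → X4 → DC: 22+10+29+15+22+33 = 131
DC → Z8 → M3 → X4 → J3 → R1 → DC: 22+10+28+13+15+20 = 108
DC → Z8 → M3 → X4 → R1 → J3 → DC: 22+10+28+22+15+34 = 131
DC → Z8 → M3 → R1 → J3 → X4 → DC: 22+10+14+15+13+33 = 107
DC → Z8 → M3 → R1 → X4 → J3 → DC: 22+10+14+22+13+34 = 115
DC → Z8 → X4 → J3 → M3 → R1 → DC: 22+26+13+29+14+20 = 124
DC → Z8 → X4 → J3 → R1 → M3 → DC: 22+26+13+15+14+13 = 103
… (46 more)
DC → M3 → Z8 → R1 → J3 → X4 → DC: 13+10+4+15+13+33 = 88  ← best
The minimum is 88.
One optimal route: DC → M3 → Z8 → R1 → J3 → X4 → DC (or its reverse).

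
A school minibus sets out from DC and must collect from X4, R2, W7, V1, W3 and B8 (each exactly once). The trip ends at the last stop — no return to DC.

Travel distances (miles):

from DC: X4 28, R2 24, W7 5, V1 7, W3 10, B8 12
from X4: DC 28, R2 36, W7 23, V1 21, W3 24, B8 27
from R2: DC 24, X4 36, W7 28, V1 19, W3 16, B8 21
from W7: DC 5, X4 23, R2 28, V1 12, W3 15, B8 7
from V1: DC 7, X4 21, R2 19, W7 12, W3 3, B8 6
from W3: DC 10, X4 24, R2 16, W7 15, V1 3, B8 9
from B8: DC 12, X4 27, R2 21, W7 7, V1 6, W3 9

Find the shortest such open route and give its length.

There are 6! = 720 possible orderings.
DC→X4→R2→W7→V1→W3→B8: 28+36+28+12+3+9 = 116
DC→X4→R2→W7→V1→B8→W3: 28+36+28+12+6+9 = 119
DC→X4→R2→W7→W3→V1→B8: 28+36+28+15+3+6 = 116
DC→X4→R2→W7→W3→B8→V1: 28+36+28+15+9+6 = 122
DC→X4→R2→W7→B8→V1→W3: 28+36+28+7+6+3 = 108
DC→X4→R2→W7→B8→W3→V1: 28+36+28+7+9+3 = 111
DC→X4→R2→V1→W7→W3→B8: 28+36+19+12+15+9 = 119
DC→X4→R2→V1→W7→B8→W3: 28+36+19+12+7+9 = 111
… (712 more)
DC→W7→B8→R2→W3→V1→X4: 5+7+21+16+3+21 = 73  ← best
The minimum is 73.
One shortest path: DC → W7 → B8 → R2 → W3 → V1 → X4.

73 miles — the minimum one-way total.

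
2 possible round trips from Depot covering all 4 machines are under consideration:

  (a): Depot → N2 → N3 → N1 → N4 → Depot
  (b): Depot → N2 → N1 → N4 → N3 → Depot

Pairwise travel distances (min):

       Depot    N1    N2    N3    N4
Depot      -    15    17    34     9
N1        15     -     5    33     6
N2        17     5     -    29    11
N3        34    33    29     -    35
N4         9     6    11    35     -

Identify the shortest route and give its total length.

(a): 17 + 29 + 33 + 6 + 9 = 94
(b): 17 + 5 + 6 + 35 + 34 = 97

Shortest is (a), total 94 min.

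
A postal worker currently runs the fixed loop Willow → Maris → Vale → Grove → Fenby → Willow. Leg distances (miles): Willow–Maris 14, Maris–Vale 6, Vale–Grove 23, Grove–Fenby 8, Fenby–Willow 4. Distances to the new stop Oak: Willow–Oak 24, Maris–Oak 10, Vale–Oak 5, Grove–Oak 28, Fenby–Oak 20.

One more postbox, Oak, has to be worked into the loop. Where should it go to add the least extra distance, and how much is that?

Minimum extra distance: 9 miles, inserting Oak between Maris and Vale.

Insertion cost between consecutive stops i–j is d(i,Oak) + d(Oak,j) − d(i,j):
  between Willow and Maris: 24 + 10 − 14 = 20
  between Maris and Vale: 10 + 5 − 6 = 9
  between Vale and Grove: 5 + 28 − 23 = 10
  between Grove and Fenby: 28 + 20 − 8 = 40
  between Fenby and Willow: 20 + 24 − 4 = 40
Cheapest insertion is between Maris and Vale, adding 9.
New total = 55 + 9 = 64.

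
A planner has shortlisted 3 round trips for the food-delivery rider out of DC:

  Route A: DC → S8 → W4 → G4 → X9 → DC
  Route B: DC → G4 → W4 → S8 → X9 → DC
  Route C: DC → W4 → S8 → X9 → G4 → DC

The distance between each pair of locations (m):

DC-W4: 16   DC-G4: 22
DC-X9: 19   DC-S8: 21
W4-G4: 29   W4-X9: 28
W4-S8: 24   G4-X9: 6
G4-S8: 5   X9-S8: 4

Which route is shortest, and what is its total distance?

Shortest is Route C, total 72 m.

Route A: 21 + 24 + 29 + 6 + 19 = 99
Route B: 22 + 29 + 24 + 4 + 19 = 98
Route C: 16 + 24 + 4 + 6 + 22 = 72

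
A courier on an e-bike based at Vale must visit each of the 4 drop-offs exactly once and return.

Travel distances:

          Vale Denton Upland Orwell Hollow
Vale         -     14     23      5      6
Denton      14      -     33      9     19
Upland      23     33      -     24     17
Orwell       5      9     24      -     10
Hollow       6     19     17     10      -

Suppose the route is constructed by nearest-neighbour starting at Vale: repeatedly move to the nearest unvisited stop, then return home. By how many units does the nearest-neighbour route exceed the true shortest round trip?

Vale: Orwell=5, Hollow=6, Denton=14, Upland=23 ⇒ Orwell
Orwell: Denton=9, Hollow=10, Upland=24 ⇒ Denton
Denton: Hollow=19, Upland=33 ⇒ Hollow
Hollow: Upland=17 ⇒ Upland
NN route Vale → Orwell → Denton → Hollow → Upland → Vale costs 73.
Optimal: Vale → Denton → Orwell → Upland → Hollow → Vale costs 70 (by enumerating all 12 distinct tours).
Excess = 73 − 70 = 3.

Excess over optimum: 3.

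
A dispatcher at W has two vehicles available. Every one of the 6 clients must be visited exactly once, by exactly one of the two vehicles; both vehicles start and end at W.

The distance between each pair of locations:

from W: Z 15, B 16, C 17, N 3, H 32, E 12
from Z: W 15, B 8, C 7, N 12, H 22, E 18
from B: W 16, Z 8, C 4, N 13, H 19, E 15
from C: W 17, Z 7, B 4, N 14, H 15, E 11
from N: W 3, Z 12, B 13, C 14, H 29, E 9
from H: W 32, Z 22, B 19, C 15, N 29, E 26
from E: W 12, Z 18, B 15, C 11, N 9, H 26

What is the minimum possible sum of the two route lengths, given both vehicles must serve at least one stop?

Minimum combined distance: 86.

Try each way of splitting the stops between the two vehicles (each non-empty) and, for each split, find the best tour for each vehicle:
  {Z} + {B, C, N, H, E}: 30 + 73 = 103
  {B} + {Z, C, N, H, E}: 32 + 75 = 107
  {Z, B} + {C, N, H, E}: 39 + 70 = 109
  {C} + {Z, B, N, H, E}: 34 + 80 = 114
  {Z, C} + {B, N, H, E}: 39 + 73 = 112
  {B, C} + {Z, N, H, E}: 37 + 75 = 112
  … (31 splits in total)
  {N} + {Z, B, C, H, E}: 6 + 80 = 86  ← best
Best: vehicle 1 W → N → W = 6; vehicle 2 W → Z → B → C → H → E → W = 80; combined 86.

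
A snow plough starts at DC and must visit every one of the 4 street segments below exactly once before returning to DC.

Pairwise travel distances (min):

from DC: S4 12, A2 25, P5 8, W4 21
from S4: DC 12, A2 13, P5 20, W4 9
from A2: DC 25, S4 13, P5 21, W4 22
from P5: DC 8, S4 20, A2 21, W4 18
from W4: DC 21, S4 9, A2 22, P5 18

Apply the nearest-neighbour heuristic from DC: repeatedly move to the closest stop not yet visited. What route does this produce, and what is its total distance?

At DC the remaining stops are P5 8, S4 12, W4 21, A2 25; go to P5.
At P5 the remaining stops are W4 18, S4 20, A2 21; go to W4.
At W4 the remaining stops are S4 9, A2 22; go to S4.
At S4 the remaining stops are A2 13; go to A2.
Return A2→DC: 25.
Total = 8 + 18 + 9 + 13 + 25 = 73.

73 min along DC → P5 → W4 → S4 → A2 → DC.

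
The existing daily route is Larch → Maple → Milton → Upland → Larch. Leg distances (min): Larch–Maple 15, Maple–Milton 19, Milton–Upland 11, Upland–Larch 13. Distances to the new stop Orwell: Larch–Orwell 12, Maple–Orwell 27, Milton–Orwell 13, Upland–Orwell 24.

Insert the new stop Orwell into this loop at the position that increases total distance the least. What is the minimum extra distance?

Insertion cost between consecutive stops i–j is d(i,Orwell) + d(Orwell,j) − d(i,j):
  between Larch and Maple: 12 + 27 − 15 = 24
  between Maple and Milton: 27 + 13 − 19 = 21
  between Milton and Upland: 13 + 24 − 11 = 26
  between Upland and Larch: 24 + 12 − 13 = 23
Cheapest insertion is between Maple and Milton, adding 21.
New total = 58 + 21 = 79.

Adding 21 min by placing Orwell on the Maple–Milton leg.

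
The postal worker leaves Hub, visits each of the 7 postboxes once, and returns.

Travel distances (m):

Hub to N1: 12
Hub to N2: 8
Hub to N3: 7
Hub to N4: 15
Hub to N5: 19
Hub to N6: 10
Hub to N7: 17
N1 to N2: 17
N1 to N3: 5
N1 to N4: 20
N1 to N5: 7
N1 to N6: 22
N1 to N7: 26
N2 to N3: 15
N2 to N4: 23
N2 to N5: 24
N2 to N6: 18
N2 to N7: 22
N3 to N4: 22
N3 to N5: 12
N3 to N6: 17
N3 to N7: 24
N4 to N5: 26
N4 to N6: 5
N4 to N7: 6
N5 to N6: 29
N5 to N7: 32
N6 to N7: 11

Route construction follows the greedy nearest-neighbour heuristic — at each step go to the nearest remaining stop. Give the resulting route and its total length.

Hub → [N3:7 / N2:8 / N6:10 / N1:12 / N4:15 / N7:17 / N5:19] → N3 (7)
N3 → [N1:5 / N5:12 / N2:15 / N6:17 / N4:22 / N7:24] → N1 (5)
N1 → [N5:7 / N2:17 / N4:20 / N6:22 / N7:26] → N5 (7)
N5 → [N2:24 / N4:26 / N6:29 / N7:32] → N2 (24)
N2 → [N6:18 / N7:22 / N4:23] → N6 (18)
N6 → [N4:5 / N7:11] → N4 (5)
N4 → [N7:6] → N7 (6)
Return N7→Hub: 17.
Total = 7 + 5 + 7 + 24 + 18 + 5 + 6 + 17 = 89.

Total distance 89 m via the nearest-neighbour route Hub → N3 → N1 → N5 → N2 → N6 → N4 → N7 → Hub.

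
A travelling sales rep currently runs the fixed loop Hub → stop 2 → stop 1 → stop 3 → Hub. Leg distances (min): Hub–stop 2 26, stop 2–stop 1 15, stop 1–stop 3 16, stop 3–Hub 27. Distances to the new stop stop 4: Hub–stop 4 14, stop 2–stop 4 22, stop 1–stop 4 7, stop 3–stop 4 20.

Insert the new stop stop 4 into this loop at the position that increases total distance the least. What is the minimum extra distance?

Insertion cost between consecutive stops i–j is d(i,stop 4) + d(stop 4,j) − d(i,j):
  between Hub and stop 2: 14 + 22 − 26 = 10
  between stop 2 and stop 1: 22 + 7 − 15 = 14
  between stop 1 and stop 3: 7 + 20 − 16 = 11
  between stop 3 and Hub: 20 + 14 − 27 = 7
Cheapest insertion is between stop 3 and Hub, adding 7.
New total = 84 + 7 = 91.

Minimum extra distance: 7 min, inserting stop 4 between stop 3 and Hub.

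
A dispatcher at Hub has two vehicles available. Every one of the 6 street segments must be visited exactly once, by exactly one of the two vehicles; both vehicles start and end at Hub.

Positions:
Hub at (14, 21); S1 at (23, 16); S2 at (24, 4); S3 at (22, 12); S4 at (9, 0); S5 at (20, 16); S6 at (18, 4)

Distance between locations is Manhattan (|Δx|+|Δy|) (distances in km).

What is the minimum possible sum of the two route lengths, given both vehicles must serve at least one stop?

Minimum combined distance: 96 km.

There are 2^5 − 1 = 31 ways to divide the 6 stops into two non-empty groups. For each, the best each vehicle can do is its own shortest tour through its group:
  {S1} + {S2, S3, S4, S5, S6}: 28 + 72 = 100
  {S2} + {S1, S3, S4, S5, S6}: 54 + 70 = 124
  {S1, S2} + {S3, S4, S5, S6}: 54 + 68 = 122
  {S3} + {S1, S2, S4, S5, S6}: 34 + 72 = 106
  {S1, S3} + {S2, S4, S5, S6}: 36 + 72 = 108
  {S2, S3} + {S1, S4, S5, S6}: 54 + 70 = 124
  … (31 splits in total)
  {S5} + {S1, S2, S3, S4, S6}: 22 + 74 = 96  ← best
Best: vehicle 1 Hub → S5 → Hub = 22; vehicle 2 Hub → S1 → S3 → S2 → S6 → S4 → Hub = 74; combined 96.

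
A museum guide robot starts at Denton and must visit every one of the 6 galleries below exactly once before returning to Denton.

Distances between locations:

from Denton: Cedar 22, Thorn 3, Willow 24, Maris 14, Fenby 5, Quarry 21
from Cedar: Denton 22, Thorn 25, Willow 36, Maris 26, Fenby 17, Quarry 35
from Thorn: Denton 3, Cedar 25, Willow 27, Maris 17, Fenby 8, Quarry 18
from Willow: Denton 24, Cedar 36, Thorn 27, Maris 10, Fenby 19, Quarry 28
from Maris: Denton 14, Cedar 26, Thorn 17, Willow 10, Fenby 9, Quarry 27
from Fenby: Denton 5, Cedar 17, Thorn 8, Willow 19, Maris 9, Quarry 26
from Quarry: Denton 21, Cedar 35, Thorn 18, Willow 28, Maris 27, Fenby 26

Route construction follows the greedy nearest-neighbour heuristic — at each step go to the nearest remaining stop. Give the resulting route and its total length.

Total distance 115 via the nearest-neighbour route Denton → Thorn → Fenby → Maris → Willow → Quarry → Cedar → Denton.

From Denton: distances to unvisited — Thorn=3, Fenby=5, Maris=14, Quarry=21, Cedar=22, Willow=24. Nearest is Thorn (3).
From Thorn: distances to unvisited — Fenby=8, Maris=17, Quarry=18, Cedar=25, Willow=27. Nearest is Fenby (8).
From Fenby: distances to unvisited — Maris=9, Cedar=17, Willow=19, Quarry=26. Nearest is Maris (9).
From Maris: distances to unvisited — Willow=10, Cedar=26, Quarry=27. Nearest is Willow (10).
From Willow: distances to unvisited — Quarry=28, Cedar=36. Nearest is Quarry (28).
From Quarry: distances to unvisited — Cedar=35. Nearest is Cedar (35).
Return Cedar→Denton: 22.
Total = 3 + 8 + 9 + 10 + 28 + 35 + 22 = 115.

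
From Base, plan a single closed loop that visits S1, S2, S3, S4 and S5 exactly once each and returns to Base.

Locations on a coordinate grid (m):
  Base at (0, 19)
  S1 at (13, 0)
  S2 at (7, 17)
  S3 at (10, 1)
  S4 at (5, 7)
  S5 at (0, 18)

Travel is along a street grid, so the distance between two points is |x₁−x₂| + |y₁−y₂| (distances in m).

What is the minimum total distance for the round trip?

Minimum total distance: 64 m.

With 5 stops there are 5!/2 = 60 distinct round trips (a route and its reverse cost the same).
Base-S1-S2-S3-S4-S5-Base: 32+23+19+11+16+1 = 102
Base-S1-S2-S3-S5-S4-Base: 32+23+19+27+16+17 = 134
Base-S1-S2-S4-S3-S5-Base: 32+23+12+11+27+1 = 106
Base-S1-S2-S4-S5-S3-Base: 32+23+12+16+27+28 = 138
Base-S1-S2-S5-S3-S4-Base: 32+23+8+27+11+17 = 118
Base-S1-S2-S5-S4-S3-Base: 32+23+8+16+11+28 = 118
Base-S1-S3-S2-S4-S5-Base: 32+4+19+12+16+1 = 84
Base-S1-S3-S2-S5-S4-Base: 32+4+19+8+16+17 = 96
Base-S1-S3-S4-S2-S5-Base: 32+4+11+12+8+1 = 68
Base-S1-S3-S4-S5-S2-Base: 32+4+11+16+8+9 = 80
Base-S1-S3-S5-S2-S4-Base: 32+4+27+8+12+17 = 100
Base-S1-S3-S5-S4-S2-Base: 32+4+27+16+12+9 = 100
Base-S1-S4-S2-S3-S5-Base: 32+15+12+19+27+1 = 106
Base-S1-S4-S2-S5-S3-Base: 32+15+12+8+27+28 = 122
… (46 more)
Base-S2-S1-S3-S4-S5-Base: 9+23+4+11+16+1 = 64  ← best
The minimum is 64.
One optimal route: Base → S2 → S1 → S3 → S4 → S5 → Base (or its reverse).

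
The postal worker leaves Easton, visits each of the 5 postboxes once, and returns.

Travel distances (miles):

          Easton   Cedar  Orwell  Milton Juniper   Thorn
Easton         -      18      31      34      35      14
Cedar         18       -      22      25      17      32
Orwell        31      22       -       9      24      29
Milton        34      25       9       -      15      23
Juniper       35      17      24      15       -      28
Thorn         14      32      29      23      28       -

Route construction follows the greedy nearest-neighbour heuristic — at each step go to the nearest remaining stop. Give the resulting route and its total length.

At Easton the remaining stops are Thorn 14, Cedar 18, Orwell 31, Milton 34, Juniper 35; go to Thorn.
At Thorn the remaining stops are Milton 23, Juniper 28, Orwell 29, Cedar 32; go to Milton.
At Milton the remaining stops are Orwell 9, Juniper 15, Cedar 25; go to Orwell.
At Orwell the remaining stops are Cedar 22, Juniper 24; go to Cedar.
At Cedar the remaining stops are Juniper 17; go to Juniper.
Return Juniper→Easton: 35.
Total = 14 + 23 + 9 + 22 + 17 + 35 = 120.

120 miles along Easton → Thorn → Milton → Orwell → Cedar → Juniper → Easton.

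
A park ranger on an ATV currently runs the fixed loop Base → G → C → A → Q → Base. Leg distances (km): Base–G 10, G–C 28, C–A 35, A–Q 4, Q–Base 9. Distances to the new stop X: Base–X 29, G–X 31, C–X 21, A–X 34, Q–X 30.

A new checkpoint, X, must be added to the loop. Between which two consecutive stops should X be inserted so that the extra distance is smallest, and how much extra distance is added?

Insertion cost between consecutive stops i–j is d(i,X) + d(X,j) − d(i,j):
  between Base and G: 29 + 31 − 10 = 50
  between G and C: 31 + 21 − 28 = 24
  between C and A: 21 + 34 − 35 = 20
  between A and Q: 34 + 30 − 4 = 60
  between Q and Base: 30 + 29 − 9 = 50
Cheapest insertion is between C and A, adding 20.
New total = 86 + 20 = 106.

+20 km — insert X between C and A.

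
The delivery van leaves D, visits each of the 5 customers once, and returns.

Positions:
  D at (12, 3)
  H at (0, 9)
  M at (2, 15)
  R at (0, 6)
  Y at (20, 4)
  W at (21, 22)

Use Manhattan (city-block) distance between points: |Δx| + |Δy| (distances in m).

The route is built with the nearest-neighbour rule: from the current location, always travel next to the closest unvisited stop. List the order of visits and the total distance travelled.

80 m along D → Y → W → M → H → R → D.

From D: distances to unvisited — Y=9, R=15, H=18, M=22, W=28. Nearest is Y (9).
From Y: distances to unvisited — W=19, R=22, H=25, M=29. Nearest is W (19).
From W: distances to unvisited — M=26, H=34, R=37. Nearest is M (26).
From M: distances to unvisited — H=8, R=11. Nearest is H (8).
From H: distances to unvisited — R=3. Nearest is R (3).
Return R→D: 15.
Total = 9 + 19 + 26 + 8 + 3 + 15 = 80.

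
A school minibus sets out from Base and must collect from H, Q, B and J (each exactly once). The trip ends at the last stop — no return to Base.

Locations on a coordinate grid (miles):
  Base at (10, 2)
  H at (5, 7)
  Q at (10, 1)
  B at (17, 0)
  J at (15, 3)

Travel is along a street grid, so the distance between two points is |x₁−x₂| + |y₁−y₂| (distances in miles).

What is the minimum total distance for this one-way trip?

Minimum one-way distance = 28 miles.

There are 4! = 24 possible orderings.
Base→H→Q→B→J: 10+11+8+5 = 34
Base→H→Q→J→B: 10+11+7+5 = 33
Base→H→B→Q→J: 10+19+8+7 = 44
Base→H→B→J→Q: 10+19+5+7 = 41
Base→H→J→Q→B: 10+14+7+8 = 39
Base→H→J→B→Q: 10+14+5+8 = 37
Base→Q→H→B→J: 1+11+19+5 = 36
Base→Q→H→J→B: 1+11+14+5 = 31
Base→Q→B→H→J: 1+8+19+14 = 42
Base→Q→B→J→H: 1+8+5+14 = 28
Base→Q→J→H→B: 1+7+14+19 = 41
Base→Q→J→B→H: 1+7+5+19 = 32
Base→B→H→Q→J: 9+19+11+7 = 46
Base→B→H→J→Q: 9+19+14+7 = 49
… (10 more)
The minimum is 28.
One shortest path: Base → Q → B → J → H.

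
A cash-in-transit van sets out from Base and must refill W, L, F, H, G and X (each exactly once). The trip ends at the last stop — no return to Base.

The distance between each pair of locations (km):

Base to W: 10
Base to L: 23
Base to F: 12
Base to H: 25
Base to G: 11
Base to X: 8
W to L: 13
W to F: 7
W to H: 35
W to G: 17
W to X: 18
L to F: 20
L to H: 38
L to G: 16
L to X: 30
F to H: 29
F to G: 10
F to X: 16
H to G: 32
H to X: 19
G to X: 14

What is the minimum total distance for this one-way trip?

Shortest open route: 81 km.

There are 6! = 720 possible orderings.
Base → W → L → F → H → G → X: 10+13+20+29+32+14 = 118
Base → W → L → F → H → X → G: 10+13+20+29+19+14 = 105
Base → W → L → F → G → H → X: 10+13+20+10+32+19 = 104
Base → W → L → F → G → X → H: 10+13+20+10+14+19 = 86
Base → W → L → F → X → H → G: 10+13+20+16+19+32 = 110
Base → W → L → F → X → G → H: 10+13+20+16+14+32 = 105
Base → W → L → H → F → G → X: 10+13+38+29+10+14 = 114
Base → W → L → H → F → X → G: 10+13+38+29+16+14 = 120
… (712 more)
Base → F → W → L → G → X → H: 12+7+13+16+14+19 = 81  ← best
The minimum is 81.
One shortest path: Base → F → W → L → G → X → H.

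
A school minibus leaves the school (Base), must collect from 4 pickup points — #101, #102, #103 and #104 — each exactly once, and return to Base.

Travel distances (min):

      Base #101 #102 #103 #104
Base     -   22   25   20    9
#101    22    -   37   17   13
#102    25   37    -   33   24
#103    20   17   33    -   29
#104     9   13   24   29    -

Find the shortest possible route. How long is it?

There are 12 distinct closed tours to check (reversals are equivalent).
Base→#101→#102→#103→#104→Base: 22+37+33+29+9 = 130
Base→#101→#102→#104→#103→Base: 22+37+24+29+20 = 132
Base→#101→#103→#102→#104→Base: 22+17+33+24+9 = 105
Base→#101→#103→#104→#102→Base: 22+17+29+24+25 = 117
Base→#101→#104→#102→#103→Base: 22+13+24+33+20 = 112
Base→#101→#104→#103→#102→Base: 22+13+29+33+25 = 122
Base→#102→#101→#103→#104→Base: 25+37+17+29+9 = 117
Base→#102→#101→#104→#103→Base: 25+37+13+29+20 = 124
Base→#102→#103→#101→#104→Base: 25+33+17+13+9 = 97
Base→#102→#104→#101→#103→Base: 25+24+13+17+20 = 99
Base→#103→#101→#102→#104→Base: 20+17+37+24+9 = 107
Base→#103→#102→#101→#104→Base: 20+33+37+13+9 = 112
The minimum is 97.
One optimal route: Base → #102 → #103 → #101 → #104 → Base (or its reverse).

97 min — the shortest possible round trip.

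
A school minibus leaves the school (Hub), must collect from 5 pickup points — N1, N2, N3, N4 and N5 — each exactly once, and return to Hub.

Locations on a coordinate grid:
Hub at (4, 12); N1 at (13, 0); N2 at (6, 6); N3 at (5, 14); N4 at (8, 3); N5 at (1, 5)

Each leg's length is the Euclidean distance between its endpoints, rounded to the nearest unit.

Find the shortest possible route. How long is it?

Minimum total distance: 40.

With 5 stops there are 5!/2 = 60 distinct round trips (a route and its reverse cost the same).
Hub→N1→N2→N3→N4→N5→Hub: 15+9+8+11+7+8 = 58
Hub→N1→N2→N3→N5→N4→Hub: 15+9+8+10+7+10 = 59
Hub→N1→N2→N4→N3→N5→Hub: 15+9+4+11+10+8 = 57
Hub→N1→N2→N4→N5→N3→Hub: 15+9+4+7+10+2 = 47
Hub→N1→N2→N5→N3→N4→Hub: 15+9+5+10+11+10 = 60
Hub→N1→N2→N5→N4→N3→Hub: 15+9+5+7+11+2 = 49
Hub→N1→N3→N2→N4→N5→Hub: 15+16+8+4+7+8 = 58
Hub→N1→N3→N2→N5→N4→Hub: 15+16+8+5+7+10 = 61
Hub→N1→N3→N4→N2→N5→Hub: 15+16+11+4+5+8 = 59
Hub→N1→N3→N4→N5→N2→Hub: 15+16+11+7+5+6 = 60
Hub→N1→N3→N5→N2→N4→Hub: 15+16+10+5+4+10 = 60
Hub→N1→N3→N5→N4→N2→Hub: 15+16+10+7+4+6 = 58
Hub→N1→N4→N2→N3→N5→Hub: 15+6+4+8+10+8 = 51
Hub→N1→N4→N2→N5→N3→Hub: 15+6+4+5+10+2 = 42
… (46 more)
Hub→N2→N1→N4→N5→N3→Hub: 6+9+6+7+10+2 = 40  ← best
The minimum is 40.
One optimal route: Hub → N2 → N1 → N4 → N5 → N3 → Hub (or its reverse).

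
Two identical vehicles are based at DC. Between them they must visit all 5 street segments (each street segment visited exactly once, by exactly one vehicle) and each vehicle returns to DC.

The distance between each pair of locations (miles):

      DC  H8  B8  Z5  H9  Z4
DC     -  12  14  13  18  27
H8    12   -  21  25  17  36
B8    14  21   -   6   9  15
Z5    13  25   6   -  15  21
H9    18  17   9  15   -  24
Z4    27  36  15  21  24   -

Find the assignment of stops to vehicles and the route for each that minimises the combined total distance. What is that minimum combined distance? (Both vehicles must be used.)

100 miles — the smallest possible combined total.

There are 2^4 − 1 = 15 ways to divide the 5 stops into two non-empty groups. For each, the best each vehicle can do is its own shortest tour through its group:
  {H8} + {B8, Z5, H9, Z4}: 24 + 76 = 100
  {B8} + {H8, Z5, H9, Z4}: 28 + 87 = 115
  {H8, B8} + {Z5, H9, Z4}: 47 + 76 = 123
  {Z5} + {H8, B8, H9, Z4}: 26 + 80 = 106
  {H8, Z5} + {B8, H9, Z4}: 50 + 69 = 119
  {B8, Z5} + {H8, H9, Z4}: 33 + 80 = 113
  … (15 splits in total)
Best: vehicle 1 DC → H8 → DC = 24; vehicle 2 DC → Z5 → B8 → Z4 → H9 → DC = 76; combined 100.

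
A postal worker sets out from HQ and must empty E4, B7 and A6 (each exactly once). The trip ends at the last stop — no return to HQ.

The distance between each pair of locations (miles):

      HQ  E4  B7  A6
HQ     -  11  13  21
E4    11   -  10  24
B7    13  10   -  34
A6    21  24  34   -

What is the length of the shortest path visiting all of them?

Shortest open route: 47 miles.

There are 3! = 6 possible orderings.
HQ→E4→B7→A6: 11+10+34 = 55
HQ→E4→A6→B7: 11+24+34 = 69
HQ→B7→E4→A6: 13+10+24 = 47
HQ→B7→A6→E4: 13+34+24 = 71
HQ→A6→E4→B7: 21+24+10 = 55
HQ→A6→B7→E4: 21+34+10 = 65
The minimum is 47.
One shortest path: HQ → B7 → E4 → A6.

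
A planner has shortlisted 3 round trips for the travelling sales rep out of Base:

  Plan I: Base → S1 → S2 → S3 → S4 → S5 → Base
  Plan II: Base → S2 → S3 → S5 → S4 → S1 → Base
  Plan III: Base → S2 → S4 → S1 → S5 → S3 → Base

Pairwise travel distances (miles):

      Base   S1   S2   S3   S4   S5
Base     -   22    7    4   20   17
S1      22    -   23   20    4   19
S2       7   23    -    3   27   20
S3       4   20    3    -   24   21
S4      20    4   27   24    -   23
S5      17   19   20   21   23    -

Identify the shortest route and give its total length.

Plan I: 22 + 23 + 3 + 24 + 23 + 17 = 112
Plan II: 7 + 3 + 21 + 23 + 4 + 22 = 80
Plan III: 7 + 27 + 4 + 19 + 21 + 4 = 82

80 miles — Plan II is the shortest.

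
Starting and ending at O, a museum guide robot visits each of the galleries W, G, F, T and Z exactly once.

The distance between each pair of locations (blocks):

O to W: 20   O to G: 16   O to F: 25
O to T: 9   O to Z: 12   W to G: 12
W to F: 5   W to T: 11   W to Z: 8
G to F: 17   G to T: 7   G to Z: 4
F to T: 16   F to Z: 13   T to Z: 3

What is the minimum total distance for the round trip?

Minimum total distance: 58 blocks.

With 5 stops there are 5!/2 = 60 distinct round trips (a route and its reverse cost the same).
O - W - G - F - T - Z - O: 20+12+17+16+3+12 = 80
O - W - G - F - Z - T - O: 20+12+17+13+3+9 = 74
O - W - G - T - F - Z - O: 20+12+7+16+13+12 = 80
O - W - G - T - Z - F - O: 20+12+7+3+13+25 = 80
O - W - G - Z - F - T - O: 20+12+4+13+16+9 = 74
O - W - G - Z - T - F - O: 20+12+4+3+16+25 = 80
O - W - F - G - T - Z - O: 20+5+17+7+3+12 = 64
O - W - F - G - Z - T - O: 20+5+17+4+3+9 = 58
O - W - F - T - G - Z - O: 20+5+16+7+4+12 = 64
O - W - F - T - Z - G - O: 20+5+16+3+4+16 = 64
O - W - F - Z - G - T - O: 20+5+13+4+7+9 = 58
O - W - F - Z - T - G - O: 20+5+13+3+7+16 = 64
O - W - T - G - F - Z - O: 20+11+7+17+13+12 = 80
O - W - T - G - Z - F - O: 20+11+7+4+13+25 = 80
… (46 more)
The minimum is 58.
One optimal route: O → W → F → G → Z → T → O (or its reverse).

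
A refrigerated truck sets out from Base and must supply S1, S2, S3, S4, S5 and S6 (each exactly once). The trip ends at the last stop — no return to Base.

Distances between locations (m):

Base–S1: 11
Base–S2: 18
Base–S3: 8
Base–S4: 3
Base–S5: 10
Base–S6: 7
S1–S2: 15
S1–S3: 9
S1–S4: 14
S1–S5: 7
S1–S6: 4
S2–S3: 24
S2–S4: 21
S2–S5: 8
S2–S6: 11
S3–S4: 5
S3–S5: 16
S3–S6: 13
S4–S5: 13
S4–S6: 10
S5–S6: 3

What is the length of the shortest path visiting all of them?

There are 6! = 720 possible orderings.
Base - S1 - S2 - S3 - S4 - S5 - S6: 11+15+24+5+13+3 = 71
Base - S1 - S2 - S3 - S4 - S6 - S5: 11+15+24+5+10+3 = 68
Base - S1 - S2 - S3 - S5 - S4 - S6: 11+15+24+16+13+10 = 89
Base - S1 - S2 - S3 - S5 - S6 - S4: 11+15+24+16+3+10 = 79
Base - S1 - S2 - S3 - S6 - S4 - S5: 11+15+24+13+10+13 = 86
Base - S1 - S2 - S3 - S6 - S5 - S4: 11+15+24+13+3+13 = 79
Base - S1 - S2 - S4 - S3 - S5 - S6: 11+15+21+5+16+3 = 71
Base - S1 - S2 - S4 - S3 - S6 - S5: 11+15+21+5+13+3 = 68
… (712 more)
Base - S4 - S3 - S1 - S6 - S5 - S2: 3+5+9+4+3+8 = 32  ← best
The minimum is 32.
One shortest path: Base → S4 → S3 → S1 → S6 → S5 → S2.

Shortest open route: 32 m.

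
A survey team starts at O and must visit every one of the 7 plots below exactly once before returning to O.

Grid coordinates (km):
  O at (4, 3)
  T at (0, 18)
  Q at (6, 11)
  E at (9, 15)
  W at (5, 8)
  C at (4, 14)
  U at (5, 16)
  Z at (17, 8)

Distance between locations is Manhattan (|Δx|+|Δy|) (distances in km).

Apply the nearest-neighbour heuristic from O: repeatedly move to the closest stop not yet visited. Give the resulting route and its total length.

Total distance 80 km via the nearest-neighbour route O → W → Q → C → U → E → T → Z → O.

O → [W:6 / Q:10 / C:11 / U:14 / E:17 / Z:18 / T:19] → W (6)
W → [Q:4 / C:7 / U:8 / E:11 / Z:12 / T:15] → Q (4)
Q → [C:5 / U:6 / E:7 / T:13 / Z:14] → C (5)
C → [U:3 / E:6 / T:8 / Z:19] → U (3)
U → [E:5 / T:7 / Z:20] → E (5)
E → [T:12 / Z:15] → T (12)
T → [Z:27] → Z (27)
Return Z→O: 18.
Total = 6 + 4 + 5 + 3 + 5 + 12 + 27 + 18 = 80.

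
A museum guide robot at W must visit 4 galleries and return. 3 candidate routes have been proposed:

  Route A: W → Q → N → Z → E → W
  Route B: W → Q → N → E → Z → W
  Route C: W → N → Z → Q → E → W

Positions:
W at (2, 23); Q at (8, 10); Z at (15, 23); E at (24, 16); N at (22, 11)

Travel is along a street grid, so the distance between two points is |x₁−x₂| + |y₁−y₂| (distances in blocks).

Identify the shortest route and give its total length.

Route A: 19 + 15 + 19 + 16 + 29 = 98
Route B: 19 + 15 + 7 + 16 + 13 = 70
Route C: 32 + 19 + 20 + 22 + 29 = 122

Shortest is Route B, total 70 blocks.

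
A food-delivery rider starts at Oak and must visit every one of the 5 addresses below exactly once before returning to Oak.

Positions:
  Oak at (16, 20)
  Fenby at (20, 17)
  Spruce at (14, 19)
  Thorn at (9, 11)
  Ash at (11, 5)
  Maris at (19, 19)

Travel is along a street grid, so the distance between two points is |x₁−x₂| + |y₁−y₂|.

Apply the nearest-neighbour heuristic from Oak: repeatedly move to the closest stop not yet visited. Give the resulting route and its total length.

Nearest-neighbour total = 56; route Oak → Spruce → Maris → Fenby → Thorn → Ash → Oak.

From Oak: distances to unvisited — Spruce=3, Maris=4, Fenby=7, Thorn=16, Ash=20. Nearest is Spruce (3).
From Spruce: distances to unvisited — Maris=5, Fenby=8, Thorn=13, Ash=17. Nearest is Maris (5).
From Maris: distances to unvisited — Fenby=3, Thorn=18, Ash=22. Nearest is Fenby (3).
From Fenby: distances to unvisited — Thorn=17, Ash=21. Nearest is Thorn (17).
From Thorn: distances to unvisited — Ash=8. Nearest is Ash (8).
Return Ash→Oak: 20.
Total = 3 + 5 + 3 + 17 + 8 + 20 = 56.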